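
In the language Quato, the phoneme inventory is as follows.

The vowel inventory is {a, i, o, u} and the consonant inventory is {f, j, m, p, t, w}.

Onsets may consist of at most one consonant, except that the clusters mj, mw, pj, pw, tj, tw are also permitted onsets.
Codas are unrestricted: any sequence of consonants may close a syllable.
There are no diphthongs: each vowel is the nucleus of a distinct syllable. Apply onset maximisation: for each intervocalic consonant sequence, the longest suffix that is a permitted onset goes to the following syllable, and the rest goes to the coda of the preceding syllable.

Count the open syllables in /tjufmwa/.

Vowels present: u, a; each is a nucleus, giving 2 syllables.
V1 /u/ – V2 /a/: /fmw/; trying suffixes from longest down, /mw/ is the first permitted one, so coda /f/ | onset /mw/.
So the parse is tjuf.mwa.
Classifying each syllable: /tjuf/ (closed), /mwa/ (open).
Open syllables: 1.

1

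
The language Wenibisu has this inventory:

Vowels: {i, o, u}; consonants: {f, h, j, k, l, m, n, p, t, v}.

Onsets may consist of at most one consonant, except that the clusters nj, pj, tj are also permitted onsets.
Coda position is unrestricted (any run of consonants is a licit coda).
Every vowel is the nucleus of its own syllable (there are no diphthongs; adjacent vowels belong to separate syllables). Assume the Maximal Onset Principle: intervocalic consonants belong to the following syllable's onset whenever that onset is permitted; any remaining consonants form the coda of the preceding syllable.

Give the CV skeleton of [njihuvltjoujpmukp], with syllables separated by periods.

Vowels present: i, u, o, u, u; each is a nucleus, giving 5 syllables.
σ1/σ2 boundary: just /h/ — single C goes to the following onset.
σ2/σ3 boundary: /vltj/ splits as /vl/ + /tj/ (/tj/ is the longest suffix that is a licit onset).
σ3/σ4 boundary: hiatus — the boundary sits between the two vowels.
σ4/σ5 boundary: cluster /jpm/ — the longest permitted-onset suffix is /m/; onset = /m/, preceding coda = /jp/.
So the parse is nji.huvl.tjo.ujp.mukp.
Mapping each syllable to C/V: /nji/ → CCV, /huvl/ → CVCC, /tjo/ → CCV, /ujp/ → VCC, /mukp/ → CVCC.

CCV.CVCC.CCV.VCC.CVCC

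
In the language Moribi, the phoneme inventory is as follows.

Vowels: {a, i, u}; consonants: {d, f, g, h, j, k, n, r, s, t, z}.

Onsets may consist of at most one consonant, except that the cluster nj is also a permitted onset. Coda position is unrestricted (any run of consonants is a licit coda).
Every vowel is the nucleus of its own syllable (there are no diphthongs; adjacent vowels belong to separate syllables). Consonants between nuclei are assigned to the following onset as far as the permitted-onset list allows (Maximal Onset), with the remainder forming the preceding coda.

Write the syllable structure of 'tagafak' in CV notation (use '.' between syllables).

CV.CV.CVC

Nuclei (vowels): a, a, a → 3 syllables.
Between /a/ (V1) and /a/ (V2): /g/ is a single consonant, so it becomes the next onset.
Between /a/ (V2) and /a/ (V3): /f/ is a single consonant, so it becomes the next onset.
Syllabification: ta.ga.fak.
Mapping each syllable to C/V: /ta/ → CV, /ga/ → CV, /fak/ → CVC.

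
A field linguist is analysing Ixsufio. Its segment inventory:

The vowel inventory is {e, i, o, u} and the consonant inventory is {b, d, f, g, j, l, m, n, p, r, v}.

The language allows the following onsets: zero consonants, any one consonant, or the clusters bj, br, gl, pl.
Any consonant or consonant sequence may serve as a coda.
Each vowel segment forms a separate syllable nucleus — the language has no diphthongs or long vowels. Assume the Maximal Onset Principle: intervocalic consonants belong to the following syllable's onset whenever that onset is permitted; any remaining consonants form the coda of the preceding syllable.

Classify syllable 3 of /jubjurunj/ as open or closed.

closed

The vowels are u, u, u — 3 nuclei, so 3 syllables.
Between /u/ (V1) and /u/ (V2): /bj/ is a licit onset in full, so it all attaches to the next syllable.
Between /u/ (V2) and /u/ (V3): just /r/ — single C goes to the following onset.
Syllabification: ju.bju.runj.
Syllable 3 is /runj/ with coda /nj/, so it is closed.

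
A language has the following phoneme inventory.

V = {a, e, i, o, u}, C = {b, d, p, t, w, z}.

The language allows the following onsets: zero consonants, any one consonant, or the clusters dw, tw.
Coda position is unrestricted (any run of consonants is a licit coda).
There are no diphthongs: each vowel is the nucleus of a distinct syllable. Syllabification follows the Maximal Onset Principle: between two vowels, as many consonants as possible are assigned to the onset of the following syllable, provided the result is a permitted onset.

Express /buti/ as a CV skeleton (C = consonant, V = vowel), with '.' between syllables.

The vowels are u, i — 2 nuclei, so 2 syllables.
Between /u/ (V1) and /i/ (V2): just /t/ — single C goes to the following onset.
So the parse is bu.ti.
Mapping each syllable to C/V: /bu/ → CV, /ti/ → CV.

CV.CV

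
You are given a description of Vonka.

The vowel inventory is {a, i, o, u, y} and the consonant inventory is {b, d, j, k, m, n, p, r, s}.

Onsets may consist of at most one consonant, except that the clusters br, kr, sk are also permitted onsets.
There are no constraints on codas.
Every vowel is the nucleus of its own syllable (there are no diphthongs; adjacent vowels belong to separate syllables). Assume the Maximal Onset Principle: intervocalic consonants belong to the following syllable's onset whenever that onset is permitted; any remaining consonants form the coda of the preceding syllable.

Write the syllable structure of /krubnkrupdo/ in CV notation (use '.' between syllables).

CCVCC.CCVC.CV

The vowels are u, u, o — 3 nuclei, so 3 syllables.
V1 /u/ – V2 /u/: /bnkr/ splits as /bn/ + /kr/ (/kr/ is the longest suffix that is a licit onset).
V2 /u/ – V3 /o/: /pd/ — longest licit onset from the right is /d/, leaving /p/ as coda.
Putting it together: krubn.krup.do.
Mapping each syllable to C/V: /krubn/ → CCVCC, /krup/ → CCVC, /do/ → CV.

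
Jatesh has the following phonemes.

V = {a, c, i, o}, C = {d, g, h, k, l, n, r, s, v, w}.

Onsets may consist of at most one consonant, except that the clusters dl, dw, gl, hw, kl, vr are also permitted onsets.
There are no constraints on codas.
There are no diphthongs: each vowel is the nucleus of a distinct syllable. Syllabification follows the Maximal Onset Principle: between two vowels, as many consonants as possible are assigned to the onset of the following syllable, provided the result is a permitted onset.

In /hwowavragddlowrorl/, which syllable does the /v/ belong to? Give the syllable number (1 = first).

Vowels present: o, a, a, o, o; each is a nucleus, giving 5 syllables.
σ1/σ2 boundary: just /w/ — single C goes to the following onset.
σ2/σ3 boundary: /vr/ — entire cluster is a permitted onset → onset /vr/, coda ∅.
σ3/σ4 boundary: /gddl/; trying suffixes from longest down, /dl/ is the first permitted one, so coda /gd/ | onset /dl/.
σ4/σ5 boundary: /wr/ — longest licit onset from the right is /r/, leaving /w/ as coda.
Syllabification: hwo.wa.vragd.dlow.rorl.
The /v/ is in the onset of syllable 3 (/vragd/).

3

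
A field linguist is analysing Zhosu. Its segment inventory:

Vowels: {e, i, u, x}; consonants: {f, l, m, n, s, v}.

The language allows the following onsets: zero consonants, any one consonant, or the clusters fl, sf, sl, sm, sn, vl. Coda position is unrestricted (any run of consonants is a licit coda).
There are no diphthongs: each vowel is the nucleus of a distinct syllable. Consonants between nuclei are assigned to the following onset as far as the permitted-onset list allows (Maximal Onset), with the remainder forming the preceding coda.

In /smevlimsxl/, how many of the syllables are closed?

2

The vowels are e, i, x — 3 nuclei, so 3 syllables.
σ1/σ2 boundary: cluster /vl/ — /vl/ is itself a permitted onset, so the whole cluster goes right; preceding coda = ∅.
σ2/σ3 boundary: cluster /ms/ — the longest permitted-onset suffix is /s/; onset = /s/, preceding coda = /m/.
Putting it together: sme.vlim.sxl.
Classifying each syllable: /sme/ (open), /vlim/ (closed), /sxl/ (closed).
Closed syllables: 2.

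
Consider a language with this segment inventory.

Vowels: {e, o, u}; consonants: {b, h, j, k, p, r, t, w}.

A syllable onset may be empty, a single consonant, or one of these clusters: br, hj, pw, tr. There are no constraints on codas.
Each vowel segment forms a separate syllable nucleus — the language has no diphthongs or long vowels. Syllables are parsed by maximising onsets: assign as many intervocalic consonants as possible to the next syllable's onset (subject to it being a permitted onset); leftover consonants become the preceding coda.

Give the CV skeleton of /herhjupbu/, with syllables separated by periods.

The vowels are e, u, u — 3 nuclei, so 3 syllables.
Between /e/ (V1) and /u/ (V2): /rhj/; trying suffixes from longest down, /hj/ is the first permitted one, so coda /r/ | onset /hj/.
Between /u/ (V2) and /u/ (V3): /pb/ splits as /p/ + /b/ (/b/ is the longest suffix that is a licit onset).
Putting it together: her.hjup.bu.
Mapping each syllable to C/V: /her/ → CVC, /hjup/ → CCVC, /bu/ → CV.

CVC.CCVC.CV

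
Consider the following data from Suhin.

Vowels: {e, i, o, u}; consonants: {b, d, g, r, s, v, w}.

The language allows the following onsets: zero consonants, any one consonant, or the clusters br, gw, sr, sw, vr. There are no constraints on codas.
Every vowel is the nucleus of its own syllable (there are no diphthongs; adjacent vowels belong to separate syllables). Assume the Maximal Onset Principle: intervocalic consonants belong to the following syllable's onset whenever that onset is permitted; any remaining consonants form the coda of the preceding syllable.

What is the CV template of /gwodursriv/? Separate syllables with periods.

The vowels are o, u, i — 3 nuclei, so 3 syllables.
σ1/σ2 boundary: /d/ → onset of the next syllable (single consonants are always licit onsets).
σ2/σ3 boundary: /rsr/ — longest licit onset from the right is /sr/, leaving /r/ as coda.
So the parse is gwo.dur.sriv.
Mapping each syllable to C/V: /gwo/ → CCV, /dur/ → CVC, /sriv/ → CCVC.

CCV.CVC.CCVC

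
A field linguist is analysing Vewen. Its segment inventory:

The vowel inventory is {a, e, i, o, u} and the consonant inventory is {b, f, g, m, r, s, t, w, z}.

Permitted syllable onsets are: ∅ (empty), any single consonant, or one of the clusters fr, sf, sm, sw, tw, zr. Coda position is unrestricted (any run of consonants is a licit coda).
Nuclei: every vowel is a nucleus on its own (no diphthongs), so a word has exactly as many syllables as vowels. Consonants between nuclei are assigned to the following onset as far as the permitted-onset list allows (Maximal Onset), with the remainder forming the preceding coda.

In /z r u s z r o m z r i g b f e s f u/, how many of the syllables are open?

2

The vowels are u, o, i, e, u — 5 nuclei, so 5 syllables.
V1 /u/ – V2 /o/: cluster /szr/ — the longest permitted-onset suffix is /zr/; onset = /zr/, preceding coda = /s/.
V2 /o/ – V3 /i/: /mzr/ splits as /m/ + /zr/ (/zr/ is the longest suffix that is a licit onset).
V3 /i/ – V4 /e/: /gbf/ splits as /gb/ + /f/ (/f/ is the longest suffix that is a licit onset).
V4 /e/ – V5 /u/: /sf/ is a licit onset in full, so it all attaches to the next syllable.
Result: zrus.zrom.zrigb.fe.sfu.
Classifying each syllable: /zrus/ (closed), /zrom/ (closed), /zrigb/ (closed), /fe/ (open), /sfu/ (open).
Open syllables: 2.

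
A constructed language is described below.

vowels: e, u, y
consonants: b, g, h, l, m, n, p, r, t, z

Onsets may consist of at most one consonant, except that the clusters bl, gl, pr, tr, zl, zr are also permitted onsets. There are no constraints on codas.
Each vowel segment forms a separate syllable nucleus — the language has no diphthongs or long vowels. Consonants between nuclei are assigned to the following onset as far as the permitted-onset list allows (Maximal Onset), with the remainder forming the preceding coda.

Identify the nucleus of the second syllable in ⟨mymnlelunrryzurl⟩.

e

Nuclei (vowels): y, e, u, y, u → 5 syllables.
The second nucleus (vowel 2 from the left) is /e/.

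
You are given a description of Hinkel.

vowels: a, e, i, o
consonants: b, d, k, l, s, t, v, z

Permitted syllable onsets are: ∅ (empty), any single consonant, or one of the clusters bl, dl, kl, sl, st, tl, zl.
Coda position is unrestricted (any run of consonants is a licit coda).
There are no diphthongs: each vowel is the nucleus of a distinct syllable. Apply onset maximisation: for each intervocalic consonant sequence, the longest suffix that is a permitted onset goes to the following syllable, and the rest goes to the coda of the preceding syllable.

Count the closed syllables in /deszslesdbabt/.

The vowels are e, e, a — 3 nuclei, so 3 syllables.
/e…e/ gap (V1→V2): /szsl/; trying suffixes from longest down, /sl/ is the first permitted one, so coda /sz/ | onset /sl/.
/e…a/ gap (V2→V3): /sdb/ — longest licit onset from the right is /b/, leaving /sd/ as coda.
Result: desz.slesd.babt.
Classifying each syllable: /desz/ (closed), /slesd/ (closed), /babt/ (closed).
Closed syllables: 3.

3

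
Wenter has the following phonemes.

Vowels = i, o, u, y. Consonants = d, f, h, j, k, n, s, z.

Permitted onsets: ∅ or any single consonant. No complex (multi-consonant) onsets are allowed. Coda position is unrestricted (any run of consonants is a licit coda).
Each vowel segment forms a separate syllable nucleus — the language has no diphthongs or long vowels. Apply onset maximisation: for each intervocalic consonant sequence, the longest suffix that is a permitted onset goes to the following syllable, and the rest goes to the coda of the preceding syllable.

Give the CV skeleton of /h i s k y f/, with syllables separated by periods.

CVC.CVC

Vowels present: i, y; each is a nucleus, giving 2 syllables.
V1 /i/ – V2 /y/: /sk/ splits as /s/ + /k/ (/k/ is the longest suffix that is a licit onset).
Syllabification: his.kyf.
Mapping each syllable to C/V: /his/ → CVC, /kyf/ → CVC.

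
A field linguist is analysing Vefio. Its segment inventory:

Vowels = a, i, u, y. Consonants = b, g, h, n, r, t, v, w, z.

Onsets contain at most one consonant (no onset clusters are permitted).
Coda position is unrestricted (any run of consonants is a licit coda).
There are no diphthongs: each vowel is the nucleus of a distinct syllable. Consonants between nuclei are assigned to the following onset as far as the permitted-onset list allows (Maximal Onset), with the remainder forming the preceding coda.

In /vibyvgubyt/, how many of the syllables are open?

2

Vowels present: i, y, u, y; each is a nucleus, giving 4 syllables.
/i…y/ gap (V1→V2): just /b/ — single C goes to the following onset.
/y…u/ gap (V2→V3): /vg/ — longest licit onset from the right is /g/, leaving /v/ as coda.
/u…y/ gap (V3→V4): /b/ → onset of the next syllable (single consonants are always licit onsets).
So the parse is vi.byv.gu.byt.
Classifying each syllable: /vi/ (open), /byv/ (closed), /gu/ (open), /byt/ (closed).
Open syllables: 2.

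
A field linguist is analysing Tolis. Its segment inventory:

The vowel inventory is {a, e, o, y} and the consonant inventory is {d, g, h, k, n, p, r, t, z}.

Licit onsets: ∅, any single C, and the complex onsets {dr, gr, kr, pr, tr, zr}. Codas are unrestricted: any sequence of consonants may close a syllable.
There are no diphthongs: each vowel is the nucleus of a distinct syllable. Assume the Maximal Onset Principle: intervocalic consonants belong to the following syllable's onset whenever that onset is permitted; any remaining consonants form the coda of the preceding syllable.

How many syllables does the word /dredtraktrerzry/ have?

4

Nuclei (vowels): e, a, e, y → 4 syllables.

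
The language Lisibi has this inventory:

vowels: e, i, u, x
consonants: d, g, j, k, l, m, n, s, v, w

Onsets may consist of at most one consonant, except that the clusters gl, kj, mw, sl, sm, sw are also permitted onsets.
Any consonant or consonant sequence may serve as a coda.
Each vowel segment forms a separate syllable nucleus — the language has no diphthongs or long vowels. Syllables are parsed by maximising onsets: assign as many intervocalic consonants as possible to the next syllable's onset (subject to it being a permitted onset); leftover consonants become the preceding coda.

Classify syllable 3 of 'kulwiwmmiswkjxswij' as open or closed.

The vowels are u, i, i, x, i — 5 nuclei, so 5 syllables.
Between /u/ (V1) and /i/ (V2): /lw/; trying suffixes from longest down, /w/ is the first permitted one, so coda /l/ | onset /w/.
Between /i/ (V2) and /i/ (V3): /wmm/; trying suffixes from longest down, /m/ is the first permitted one, so coda /wm/ | onset /m/.
Between /i/ (V3) and /x/ (V4): /swkj/; trying suffixes from longest down, /kj/ is the first permitted one, so coda /sw/ | onset /kj/.
Between /x/ (V4) and /i/ (V5): cluster /sw/ — /sw/ is itself a permitted onset, so the whole cluster goes right; preceding coda = ∅.
Syllabification: kul.wiwm.misw.kjx.swij.
Syllable 3 is /misw/ with coda /sw/, so it is closed.

closed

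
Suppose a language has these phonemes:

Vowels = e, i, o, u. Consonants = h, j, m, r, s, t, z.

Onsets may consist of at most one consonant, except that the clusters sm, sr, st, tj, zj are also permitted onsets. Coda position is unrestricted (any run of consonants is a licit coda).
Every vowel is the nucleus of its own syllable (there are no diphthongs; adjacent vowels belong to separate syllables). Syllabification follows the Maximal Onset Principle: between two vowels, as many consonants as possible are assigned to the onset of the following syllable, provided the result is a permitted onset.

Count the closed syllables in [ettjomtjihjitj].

4

Nuclei (vowels): e, o, i, i → 4 syllables.
/e…o/ gap (V1→V2): cluster /ttj/ — the longest permitted-onset suffix is /tj/; onset = /tj/, preceding coda = /t/.
/o…i/ gap (V2→V3): /mtj/ — longest licit onset from the right is /tj/, leaving /m/ as coda.
/i…i/ gap (V3→V4): cluster /hj/ — the longest permitted-onset suffix is /j/; onset = /j/, preceding coda = /h/.
Result: et.tjom.tjih.jitj.
Classifying each syllable: /et/ (closed), /tjom/ (closed), /tjih/ (closed), /jitj/ (closed).
Closed syllables: 4.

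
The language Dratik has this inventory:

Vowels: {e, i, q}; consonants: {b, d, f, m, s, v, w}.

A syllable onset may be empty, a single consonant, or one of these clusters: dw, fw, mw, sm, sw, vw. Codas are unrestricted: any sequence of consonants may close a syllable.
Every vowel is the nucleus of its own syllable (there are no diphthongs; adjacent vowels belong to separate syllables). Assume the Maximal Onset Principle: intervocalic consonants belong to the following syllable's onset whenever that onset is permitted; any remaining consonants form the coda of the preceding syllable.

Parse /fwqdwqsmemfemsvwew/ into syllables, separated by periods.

Vowels present: q, q, e, e, e; each is a nucleus, giving 5 syllables.
V1 /q/ – V2 /q/: cluster /dw/ — /dw/ is itself a permitted onset, so the whole cluster goes right; preceding coda = ∅.
V2 /q/ – V3 /e/: /sm/ — entire cluster is a permitted onset → onset /sm/, coda ∅.
V3 /e/ – V4 /e/: /mf/ — longest licit onset from the right is /f/, leaving /m/ as coda.
V4 /e/ – V5 /e/: /msvw/ — longest licit onset from the right is /vw/, leaving /ms/ as coda.

fwq.dwq.smem.fems.vwew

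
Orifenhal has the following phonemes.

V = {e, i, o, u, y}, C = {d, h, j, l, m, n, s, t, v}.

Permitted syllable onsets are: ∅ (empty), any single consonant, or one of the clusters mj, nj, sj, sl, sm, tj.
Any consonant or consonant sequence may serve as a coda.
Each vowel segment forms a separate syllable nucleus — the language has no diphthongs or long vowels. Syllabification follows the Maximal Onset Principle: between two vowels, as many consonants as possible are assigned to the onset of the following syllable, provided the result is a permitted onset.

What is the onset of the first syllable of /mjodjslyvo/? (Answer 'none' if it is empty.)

mj

Vowels present: o, y, o; each is a nucleus, giving 3 syllables.
V1 /o/ – V2 /y/: /djsl/ — longest licit onset from the right is /sl/, leaving /dj/ as coda.
V2 /y/ – V3 /o/: /v/ → onset of the next syllable (single consonants are always licit onsets).
Result: mjodj.sly.vo.
Syllable 1 is /mjodj/: onset /mj/, nucleus /o/, coda /dj/.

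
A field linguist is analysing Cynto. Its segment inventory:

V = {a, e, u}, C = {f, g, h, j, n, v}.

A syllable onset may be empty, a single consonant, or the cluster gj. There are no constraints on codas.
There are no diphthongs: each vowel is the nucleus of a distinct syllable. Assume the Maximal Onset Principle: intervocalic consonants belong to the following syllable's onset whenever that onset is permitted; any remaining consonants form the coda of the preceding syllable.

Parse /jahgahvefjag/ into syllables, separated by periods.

Vowels present: a, a, e, a; each is a nucleus, giving 4 syllables.
/a…a/ gap (V1→V2): cluster /hg/ — the longest permitted-onset suffix is /g/; onset = /g/, preceding coda = /h/.
/a…e/ gap (V2→V3): cluster /hv/ — the longest permitted-onset suffix is /v/; onset = /v/, preceding coda = /h/.
/e…a/ gap (V3→V4): /fj/ — longest licit onset from the right is /j/, leaving /f/ as coda.

jah.gah.vef.jag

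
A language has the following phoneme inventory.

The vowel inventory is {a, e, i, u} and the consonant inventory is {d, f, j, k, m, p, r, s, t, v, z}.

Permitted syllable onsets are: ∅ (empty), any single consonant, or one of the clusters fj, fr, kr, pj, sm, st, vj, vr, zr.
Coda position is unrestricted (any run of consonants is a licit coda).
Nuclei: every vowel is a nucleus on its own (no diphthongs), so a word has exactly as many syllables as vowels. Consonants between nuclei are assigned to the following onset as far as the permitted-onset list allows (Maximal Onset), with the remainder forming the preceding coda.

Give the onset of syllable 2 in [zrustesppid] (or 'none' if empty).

st

Nuclei (vowels): u, e, i → 3 syllables.
σ1/σ2 boundary: cluster /st/ — /st/ is itself a permitted onset, so the whole cluster goes right; preceding coda = ∅.
σ2/σ3 boundary: cluster /spp/ — the longest permitted-onset suffix is /p/; onset = /p/, preceding coda = /sp/.
Syllabification: zru.stesp.pid.
Syllable 2 is /stesp/: onset /st/, nucleus /e/, coda /sp/.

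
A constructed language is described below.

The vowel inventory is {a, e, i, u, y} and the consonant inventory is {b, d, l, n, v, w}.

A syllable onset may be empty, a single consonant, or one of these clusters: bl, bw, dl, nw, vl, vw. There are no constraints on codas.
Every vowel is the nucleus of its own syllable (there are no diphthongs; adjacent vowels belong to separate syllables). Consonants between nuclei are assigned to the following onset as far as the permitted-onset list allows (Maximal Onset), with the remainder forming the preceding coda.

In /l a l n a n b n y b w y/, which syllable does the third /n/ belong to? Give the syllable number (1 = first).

3

The vowels are a, a, y, y — 4 nuclei, so 4 syllables.
σ1/σ2 boundary: /ln/ splits as /l/ + /n/ (/n/ is the longest suffix that is a licit onset).
σ2/σ3 boundary: /nbn/ — longest licit onset from the right is /n/, leaving /nb/ as coda.
σ3/σ4 boundary: cluster /bw/ — /bw/ is itself a permitted onset, so the whole cluster goes right; preceding coda = ∅.
So the parse is lal.nanb.ny.bwy.
The third /n/ is in the onset of syllable 3 (/ny/).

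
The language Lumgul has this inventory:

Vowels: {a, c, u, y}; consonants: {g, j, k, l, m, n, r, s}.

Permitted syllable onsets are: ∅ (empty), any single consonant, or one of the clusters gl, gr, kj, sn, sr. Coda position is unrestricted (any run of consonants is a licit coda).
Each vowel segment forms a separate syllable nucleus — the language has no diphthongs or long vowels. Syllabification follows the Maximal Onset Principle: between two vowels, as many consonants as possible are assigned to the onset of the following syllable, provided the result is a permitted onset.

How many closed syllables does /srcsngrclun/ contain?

2

The vowels are c, c, u — 3 nuclei, so 3 syllables.
V1 /c/ – V2 /c/: /sngr/ — longest licit onset from the right is /gr/, leaving /sn/ as coda.
V2 /c/ – V3 /u/: just /l/ — single C goes to the following onset.
Result: srcsn.grc.lun.
Classifying each syllable: /srcsn/ (closed), /grc/ (open), /lun/ (closed).
Closed syllables: 2.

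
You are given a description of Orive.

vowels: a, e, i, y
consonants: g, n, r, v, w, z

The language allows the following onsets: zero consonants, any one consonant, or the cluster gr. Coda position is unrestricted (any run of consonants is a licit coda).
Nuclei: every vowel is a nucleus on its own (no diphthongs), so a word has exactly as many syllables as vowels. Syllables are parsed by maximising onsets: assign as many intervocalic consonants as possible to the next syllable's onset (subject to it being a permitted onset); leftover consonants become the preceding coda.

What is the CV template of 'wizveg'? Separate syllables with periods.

Vowels present: i, e; each is a nucleus, giving 2 syllables.
σ1/σ2 boundary: /zv/ — longest licit onset from the right is /v/, leaving /z/ as coda.
Putting it together: wiz.veg.
Mapping each syllable to C/V: /wiz/ → CVC, /veg/ → CVC.

CVC.CVC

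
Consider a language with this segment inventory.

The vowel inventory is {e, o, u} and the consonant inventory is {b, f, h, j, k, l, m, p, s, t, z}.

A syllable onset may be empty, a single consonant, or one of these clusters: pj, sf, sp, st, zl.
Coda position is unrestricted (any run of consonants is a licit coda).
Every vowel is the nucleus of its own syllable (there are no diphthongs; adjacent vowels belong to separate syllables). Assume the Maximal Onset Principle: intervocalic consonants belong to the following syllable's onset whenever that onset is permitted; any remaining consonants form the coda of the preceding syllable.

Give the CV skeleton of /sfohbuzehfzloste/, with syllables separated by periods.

CCVC.CV.CVCC.CCV.CCV

The vowels are o, u, e, o, e — 5 nuclei, so 5 syllables.
σ1/σ2 boundary: /hb/ splits as /h/ + /b/ (/b/ is the longest suffix that is a licit onset).
σ2/σ3 boundary: just /z/ — single C goes to the following onset.
σ3/σ4 boundary: /hfzl/ splits as /hf/ + /zl/ (/zl/ is the longest suffix that is a licit onset).
σ4/σ5 boundary: /st/ — entire cluster is a permitted onset → onset /st/, coda ∅.
Putting it together: sfoh.bu.zehf.zlo.ste.
Mapping each syllable to C/V: /sfoh/ → CCVC, /bu/ → CV, /zehf/ → CVCC, /zlo/ → CCV, /ste/ → CCV.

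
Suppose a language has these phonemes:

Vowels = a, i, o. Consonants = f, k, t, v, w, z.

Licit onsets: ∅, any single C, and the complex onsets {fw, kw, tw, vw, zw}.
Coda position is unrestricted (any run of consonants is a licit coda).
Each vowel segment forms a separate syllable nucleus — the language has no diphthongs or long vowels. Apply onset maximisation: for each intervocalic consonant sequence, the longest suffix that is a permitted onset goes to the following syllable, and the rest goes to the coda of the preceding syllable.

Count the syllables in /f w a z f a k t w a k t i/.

The vowels are a, a, a, i — 4 nuclei, so 4 syllables.

4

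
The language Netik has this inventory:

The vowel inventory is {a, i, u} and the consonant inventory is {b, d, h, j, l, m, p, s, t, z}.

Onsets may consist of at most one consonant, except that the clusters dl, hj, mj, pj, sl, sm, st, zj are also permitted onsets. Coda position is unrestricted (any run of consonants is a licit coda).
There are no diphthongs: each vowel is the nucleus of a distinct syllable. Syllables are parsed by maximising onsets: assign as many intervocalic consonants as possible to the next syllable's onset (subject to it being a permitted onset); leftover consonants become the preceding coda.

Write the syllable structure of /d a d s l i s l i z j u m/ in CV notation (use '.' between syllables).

The vowels are a, i, i, u — 4 nuclei, so 4 syllables.
Between /a/ (V1) and /i/ (V2): /dsl/ splits as /d/ + /sl/ (/sl/ is the longest suffix that is a licit onset).
Between /i/ (V2) and /i/ (V3): /sl/ — entire cluster is a permitted onset → onset /sl/, coda ∅.
Between /i/ (V3) and /u/ (V4): /zj/ — entire cluster is a permitted onset → onset /zj/, coda ∅.
So the parse is dad.sli.sli.zjum.
Mapping each syllable to C/V: /dad/ → CVC, /sli/ → CCV, /sli/ → CCV, /zjum/ → CCVC.

CVC.CCV.CCV.CCVC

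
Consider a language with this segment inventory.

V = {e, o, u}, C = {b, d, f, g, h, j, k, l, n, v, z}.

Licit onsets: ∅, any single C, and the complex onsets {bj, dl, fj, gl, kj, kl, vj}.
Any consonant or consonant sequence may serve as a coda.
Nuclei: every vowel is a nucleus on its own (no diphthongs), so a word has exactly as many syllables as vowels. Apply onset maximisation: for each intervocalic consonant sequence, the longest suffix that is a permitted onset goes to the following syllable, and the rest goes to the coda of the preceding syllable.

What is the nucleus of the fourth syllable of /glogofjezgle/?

Nuclei (vowels): o, o, e, e → 4 syllables.
The fourth nucleus (vowel 4 from the left) is /e/.

e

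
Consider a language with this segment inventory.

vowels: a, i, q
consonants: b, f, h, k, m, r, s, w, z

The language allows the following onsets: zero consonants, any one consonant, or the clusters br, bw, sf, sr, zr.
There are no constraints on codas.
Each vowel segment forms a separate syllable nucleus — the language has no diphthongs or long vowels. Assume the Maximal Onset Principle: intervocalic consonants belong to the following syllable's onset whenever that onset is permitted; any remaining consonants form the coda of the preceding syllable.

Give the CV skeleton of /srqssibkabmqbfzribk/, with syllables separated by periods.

Nuclei (vowels): q, i, a, q, i → 5 syllables.
V1 /q/ – V2 /i/: /ss/ splits as /s/ + /s/ (/s/ is the longest suffix that is a licit onset).
V2 /i/ – V3 /a/: /bk/ — longest licit onset from the right is /k/, leaving /b/ as coda.
V3 /a/ – V4 /q/: /bm/ splits as /b/ + /m/ (/m/ is the longest suffix that is a licit onset).
V4 /q/ – V5 /i/: /bfzr/ splits as /bf/ + /zr/ (/zr/ is the longest suffix that is a licit onset).
Putting it together: srqs.sib.kab.mqbf.zribk.
Mapping each syllable to C/V: /srqs/ → CCVC, /sib/ → CVC, /kab/ → CVC, /mqbf/ → CVCC, /zribk/ → CCVCC.

CCVC.CVC.CVC.CVCC.CCVCC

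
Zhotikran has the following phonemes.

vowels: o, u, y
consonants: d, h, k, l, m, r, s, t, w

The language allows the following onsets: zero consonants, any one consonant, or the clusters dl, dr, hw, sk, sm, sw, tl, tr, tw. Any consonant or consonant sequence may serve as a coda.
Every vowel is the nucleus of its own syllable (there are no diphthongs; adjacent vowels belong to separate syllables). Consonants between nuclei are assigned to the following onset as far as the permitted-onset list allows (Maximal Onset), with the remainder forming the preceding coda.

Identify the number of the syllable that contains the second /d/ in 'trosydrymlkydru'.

5

The vowels are o, y, y, y, u — 5 nuclei, so 5 syllables.
V1 /o/ – V2 /y/: /s/ is a single consonant, so it becomes the next onset.
V2 /y/ – V3 /y/: cluster /dr/ — /dr/ is itself a permitted onset, so the whole cluster goes right; preceding coda = ∅.
V3 /y/ – V4 /y/: cluster /mlk/ — the longest permitted-onset suffix is /k/; onset = /k/, preceding coda = /ml/.
V4 /y/ – V5 /u/: cluster /dr/ — /dr/ is itself a permitted onset, so the whole cluster goes right; preceding coda = ∅.
So the parse is tro.sy.dryml.ky.dru.
The second /d/ is in the onset of syllable 5 (/dru/).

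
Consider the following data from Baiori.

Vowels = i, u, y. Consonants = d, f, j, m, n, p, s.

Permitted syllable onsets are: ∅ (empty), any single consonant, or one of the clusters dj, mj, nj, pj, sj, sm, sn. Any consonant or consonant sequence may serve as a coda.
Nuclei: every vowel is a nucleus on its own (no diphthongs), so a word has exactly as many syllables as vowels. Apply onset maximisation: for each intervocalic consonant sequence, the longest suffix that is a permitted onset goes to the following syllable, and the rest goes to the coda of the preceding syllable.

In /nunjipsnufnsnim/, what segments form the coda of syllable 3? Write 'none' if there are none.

fn

Vowels present: u, i, u, i; each is a nucleus, giving 4 syllables.
/u…i/ gap (V1→V2): /nj/ is a licit onset in full, so it all attaches to the next syllable.
/i…u/ gap (V2→V3): /psn/ — longest licit onset from the right is /sn/, leaving /p/ as coda.
/u…i/ gap (V3→V4): /fnsn/ splits as /fn/ + /sn/ (/sn/ is the longest suffix that is a licit onset).
Putting it together: nu.njip.snufn.snim.
Syllable 3 is /snufn/: onset /sn/, nucleus /u/, coda /fn/.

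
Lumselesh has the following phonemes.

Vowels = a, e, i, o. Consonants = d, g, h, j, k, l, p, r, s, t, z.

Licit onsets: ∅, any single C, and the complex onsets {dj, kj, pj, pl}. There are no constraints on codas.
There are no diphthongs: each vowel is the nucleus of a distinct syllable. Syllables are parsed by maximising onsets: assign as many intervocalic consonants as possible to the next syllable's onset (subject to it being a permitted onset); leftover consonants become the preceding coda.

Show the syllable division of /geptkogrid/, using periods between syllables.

gept.kog.rid

The vowels are e, o, i — 3 nuclei, so 3 syllables.
σ1/σ2 boundary: /ptk/; trying suffixes from longest down, /k/ is the first permitted one, so coda /pt/ | onset /k/.
σ2/σ3 boundary: /gr/ splits as /g/ + /r/ (/r/ is the longest suffix that is a licit onset).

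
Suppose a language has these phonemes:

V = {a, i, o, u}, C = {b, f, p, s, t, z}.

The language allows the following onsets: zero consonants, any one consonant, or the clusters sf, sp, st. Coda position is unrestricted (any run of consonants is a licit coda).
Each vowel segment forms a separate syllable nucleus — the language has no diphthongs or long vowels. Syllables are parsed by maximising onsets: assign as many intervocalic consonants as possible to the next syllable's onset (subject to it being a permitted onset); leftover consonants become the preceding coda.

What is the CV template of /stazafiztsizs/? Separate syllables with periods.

CCV.CV.CVCC.CVCC

Nuclei (vowels): a, a, i, i → 4 syllables.
σ1/σ2 boundary: just /z/ — single C goes to the following onset.
σ2/σ3 boundary: /f/ → onset of the next syllable (single consonants are always licit onsets).
σ3/σ4 boundary: /zts/ splits as /zt/ + /s/ (/s/ is the longest suffix that is a licit onset).
Syllabification: sta.za.fizt.sizs.
Mapping each syllable to C/V: /sta/ → CCV, /za/ → CV, /fizt/ → CVCC, /sizs/ → CVCC.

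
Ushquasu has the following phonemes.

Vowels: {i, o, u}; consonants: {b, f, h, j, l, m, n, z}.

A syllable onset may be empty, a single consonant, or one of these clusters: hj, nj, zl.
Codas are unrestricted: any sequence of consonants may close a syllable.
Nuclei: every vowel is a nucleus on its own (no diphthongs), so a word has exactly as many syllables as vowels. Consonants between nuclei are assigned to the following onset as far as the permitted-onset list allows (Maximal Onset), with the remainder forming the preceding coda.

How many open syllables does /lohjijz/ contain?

Nuclei (vowels): o, i → 2 syllables.
σ1/σ2 boundary: /hj/ — entire cluster is a permitted onset → onset /hj/, coda ∅.
Syllabification: lo.hjijz.
Classifying each syllable: /lo/ (open), /hjijz/ (closed).
Open syllables: 1.

1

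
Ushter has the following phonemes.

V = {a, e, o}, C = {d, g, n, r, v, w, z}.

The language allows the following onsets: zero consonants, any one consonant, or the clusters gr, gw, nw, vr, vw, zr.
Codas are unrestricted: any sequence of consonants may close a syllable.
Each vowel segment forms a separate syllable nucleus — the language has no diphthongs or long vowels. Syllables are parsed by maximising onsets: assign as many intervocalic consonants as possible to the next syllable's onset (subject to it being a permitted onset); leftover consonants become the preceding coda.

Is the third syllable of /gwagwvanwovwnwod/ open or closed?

Vowels present: a, a, o, o; each is a nucleus, giving 4 syllables.
σ1/σ2 boundary: /gwv/ splits as /gw/ + /v/ (/v/ is the longest suffix that is a licit onset).
σ2/σ3 boundary: /nw/ — entire cluster is a permitted onset → onset /nw/, coda ∅.
σ3/σ4 boundary: /vwnw/; trying suffixes from longest down, /nw/ is the first permitted one, so coda /vw/ | onset /nw/.
Result: gwagw.va.nwovw.nwod.
Syllable 3 is /nwovw/ with coda /vw/, so it is closed.

closed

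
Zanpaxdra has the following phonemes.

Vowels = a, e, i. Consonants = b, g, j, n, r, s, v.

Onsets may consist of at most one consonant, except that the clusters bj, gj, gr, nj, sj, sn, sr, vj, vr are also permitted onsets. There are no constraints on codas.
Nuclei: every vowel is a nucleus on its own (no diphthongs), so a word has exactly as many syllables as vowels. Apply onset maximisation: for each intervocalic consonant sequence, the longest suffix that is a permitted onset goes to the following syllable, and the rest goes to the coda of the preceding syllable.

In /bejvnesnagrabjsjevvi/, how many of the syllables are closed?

3

The vowels are e, e, a, a, e, i — 6 nuclei, so 6 syllables.
Between /e/ (V1) and /e/ (V2): cluster /jvn/ — the longest permitted-onset suffix is /n/; onset = /n/, preceding coda = /jv/.
Between /e/ (V2) and /a/ (V3): cluster /sn/ — /sn/ is itself a permitted onset, so the whole cluster goes right; preceding coda = ∅.
Between /a/ (V3) and /a/ (V4): /gr/ is a licit onset in full, so it all attaches to the next syllable.
Between /a/ (V4) and /e/ (V5): cluster /bjsj/ — the longest permitted-onset suffix is /sj/; onset = /sj/, preceding coda = /bj/.
Between /e/ (V5) and /i/ (V6): /vv/; trying suffixes from longest down, /v/ is the first permitted one, so coda /v/ | onset /v/.
So the parse is bejv.ne.sna.grabj.sjev.vi.
Classifying each syllable: /bejv/ (closed), /ne/ (open), /sna/ (open), /grabj/ (closed), /sjev/ (closed), /vi/ (open).
Closed syllables: 3.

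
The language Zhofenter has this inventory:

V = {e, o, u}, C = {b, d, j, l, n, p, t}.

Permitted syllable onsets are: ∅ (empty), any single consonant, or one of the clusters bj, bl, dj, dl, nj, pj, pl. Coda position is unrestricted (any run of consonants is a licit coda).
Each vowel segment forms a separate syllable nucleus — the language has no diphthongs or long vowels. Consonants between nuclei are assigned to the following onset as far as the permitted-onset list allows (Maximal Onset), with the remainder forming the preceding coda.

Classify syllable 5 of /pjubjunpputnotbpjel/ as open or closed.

Vowels present: u, u, u, o, e; each is a nucleus, giving 5 syllables.
V1 /u/ – V2 /u/: /bj/ — entire cluster is a permitted onset → onset /bj/, coda ∅.
V2 /u/ – V3 /u/: cluster /npp/ — the longest permitted-onset suffix is /p/; onset = /p/, preceding coda = /np/.
V3 /u/ – V4 /o/: /tn/ splits as /t/ + /n/ (/n/ is the longest suffix that is a licit onset).
V4 /o/ – V5 /e/: /tbpj/ — longest licit onset from the right is /pj/, leaving /tb/ as coda.
Putting it together: pju.bjunp.put.notb.pjel.
Syllable 5 is /pjel/ with coda /l/, so it is closed.

closed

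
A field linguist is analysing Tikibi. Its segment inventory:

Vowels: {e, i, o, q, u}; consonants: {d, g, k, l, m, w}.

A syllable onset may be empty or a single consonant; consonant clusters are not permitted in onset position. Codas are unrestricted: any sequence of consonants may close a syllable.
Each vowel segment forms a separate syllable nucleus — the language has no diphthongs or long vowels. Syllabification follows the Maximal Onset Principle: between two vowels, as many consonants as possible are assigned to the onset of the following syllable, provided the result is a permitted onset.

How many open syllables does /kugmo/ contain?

1

Nuclei (vowels): u, o → 2 syllables.
Between /u/ (V1) and /o/ (V2): /gm/; trying suffixes from longest down, /m/ is the first permitted one, so coda /g/ | onset /m/.
Result: kug.mo.
Classifying each syllable: /kug/ (closed), /mo/ (open).
Open syllables: 1.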